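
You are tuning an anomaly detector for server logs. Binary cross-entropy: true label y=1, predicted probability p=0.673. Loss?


BCE = -[y·ln(p) + (1-y)·ln(1-p)]
= -1·ln(0.673) - 0
= -ln(0.673) = 0.396

0.396


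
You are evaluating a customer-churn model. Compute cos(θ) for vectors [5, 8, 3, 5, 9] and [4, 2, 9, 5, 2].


A·B = 5·4 + 8·2 + 3·9 + 5·5 + 9·2 = 106
‖A‖ = √204 = 14.2829, ‖B‖ = √130 = 11.4018
cos = 106/(√204·√130) = 106/√26520 = 0.6509

0.6509


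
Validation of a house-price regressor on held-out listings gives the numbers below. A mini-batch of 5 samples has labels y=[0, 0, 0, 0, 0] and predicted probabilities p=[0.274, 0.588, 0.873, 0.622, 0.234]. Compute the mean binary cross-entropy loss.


L[0] = -ln(1-0.274) = -ln(0.726) = 0.3202
L[1] = -ln(1-0.588) = -ln(0.412) = 0.8867
L[2] = -ln(1-0.873) = -ln(0.127) = 2.0636
L[3] = -ln(1-0.622) = -ln(0.378) = 0.9729
L[4] = -ln(1-0.234) = -ln(0.766) = 0.2666
mean = (0.3202 + 0.8867 + 2.0636 + 0.9729 + 0.2666)/5 = 0.902

0.902


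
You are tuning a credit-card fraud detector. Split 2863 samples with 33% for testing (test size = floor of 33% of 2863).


Test = ⌊2863·33/100⌋ = 944
Train = 2863 - 944 = 1919

Train: 1919, Test: 944


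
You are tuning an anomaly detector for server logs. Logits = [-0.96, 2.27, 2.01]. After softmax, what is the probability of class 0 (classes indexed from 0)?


Exponentials: e^-0.96=0.3829, e^2.27=9.6794, e^2.01=7.4633
Sum = 17.5256
Softmax = [0.0218, 0.5523, 0.4259]
p[0] = 0.3829/17.5256 = 0.0218

0.0218


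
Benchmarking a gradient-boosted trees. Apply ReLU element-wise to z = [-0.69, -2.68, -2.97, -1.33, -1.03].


ReLU(-0.69) = max(0, -0.69) = 0.0
ReLU(-2.68) = max(0, -2.68) = 0.0
ReLU(-2.97) = max(0, -2.97) = 0.0
ReLU(-1.33) = max(0, -1.33) = 0.0
ReLU(-1.03) = max(0, -1.03) = 0.0
result = [0.0, 0.0, 0.0, 0.0, 0.0]

[0.0, 0.0, 0.0, 0.0, 0.0]


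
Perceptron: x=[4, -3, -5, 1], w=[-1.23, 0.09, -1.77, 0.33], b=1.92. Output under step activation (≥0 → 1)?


z = (4)·(-1.23) + (-3)·(0.09) + (-5)·(-1.77) + (1)·(0.33) + 1.92
  = 5.91
step(z) = 1 (z≥0)

1


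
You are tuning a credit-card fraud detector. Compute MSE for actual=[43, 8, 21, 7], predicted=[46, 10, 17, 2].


Squared errors: (43-46)²=9, (8-10)²=4, (21-17)²=16, (7-2)²=25
Sum = 54
MSE = 54/4 = 27/2

27/2


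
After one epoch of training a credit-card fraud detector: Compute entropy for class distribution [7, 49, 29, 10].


Probabilities: [7/95, 49/95, 29/95, 10/95] ≈ [0.0737, 0.5158, 0.3053, 0.1053]
H = -((7/95)·log₂(7/95) + (49/95)·log₂(49/95) + (29/95)·log₂(29/95) + (10/95)·log₂(10/95))
  = 1.6344 bits

1.6344 bits


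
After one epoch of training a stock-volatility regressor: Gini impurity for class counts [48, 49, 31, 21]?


Probabilities: [48/149, 49/149, 31/149, 21/149] ≈ [0.3221, 0.3289, 0.2081, 0.1409]
Σpᵢ² = (2304 + 2401 + 961 + 441)/149² = 6107/22201
Gini = 1 - Σpᵢ² = 1 - 6107/22201 = 0.7249

0.7249


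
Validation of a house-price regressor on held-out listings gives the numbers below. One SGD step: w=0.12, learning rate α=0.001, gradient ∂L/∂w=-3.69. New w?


w_new = w - α·∇
= 0.12 - 0.001·-3.69
= 0.12 + 0.00369
= 0.12369

0.12369


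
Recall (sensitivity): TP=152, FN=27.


Recall = TP/(TP+FN)
= 152/(152+27)
= 152/179 = 84.92%

84.92%


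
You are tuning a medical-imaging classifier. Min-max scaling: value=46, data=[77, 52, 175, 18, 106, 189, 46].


min=18, max=189
(46-18)/(189-18) = 28/171 = 0.1637

0.1637


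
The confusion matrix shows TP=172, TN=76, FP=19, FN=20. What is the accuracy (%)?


Accuracy = (TP+TN)/(TP+TN+FP+FN)
= (172+76)/(287)
= 248/287 = 86.41%

86.41%


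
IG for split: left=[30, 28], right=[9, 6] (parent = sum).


Parent = [39, 34], H_parent = 0.9966
H_left = 0.9991 (n=58), H_right = 0.971 (n=15)
H_children = (58/73)·0.9991 + (15/73)·0.971 = 0.9933
IG = 0.9966 - 0.9933 = 0.0033

0.0033


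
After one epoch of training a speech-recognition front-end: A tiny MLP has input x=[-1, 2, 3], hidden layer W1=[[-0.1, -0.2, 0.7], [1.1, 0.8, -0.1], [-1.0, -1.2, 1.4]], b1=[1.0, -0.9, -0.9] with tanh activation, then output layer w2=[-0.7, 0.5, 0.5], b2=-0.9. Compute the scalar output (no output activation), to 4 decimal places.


z1[0] = (-0.1)·(-1) + (-0.2)·(2) + (0.7)·(3) + 1.0 = 2.8
z1[1] = (1.1)·(-1) + (0.8)·(2) + (-0.1)·(3) - 0.9 = -0.7
z1[2] = (-1.0)·(-1) + (-1.2)·(2) + (1.4)·(3) - 0.9 = 1.9
h = tanh(z1) = [0.9926, -0.6044, 0.9562]
output = (-0.7)·(0.9926) + (0.5)·(-0.6044) + (0.5)·(0.9562) - 0.9 = -1.4189

-1.4189


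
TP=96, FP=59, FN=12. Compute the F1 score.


Precision = 96/155 = 0.6194
Recall = 96/108 = 0.8889
F1 = 2·P·R/(P+R) = 2·TP/(2·TP+FP+FN) = 192/(192+59+12) = 192/263 = 0.73

0.73


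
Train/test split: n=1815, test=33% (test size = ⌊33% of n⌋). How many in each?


Test = ⌊1815·33/100⌋ = 598
Train = 1815 - 598 = 1217

Train: 1217, Test: 598


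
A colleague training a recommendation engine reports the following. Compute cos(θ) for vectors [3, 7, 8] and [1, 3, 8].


A·B = 3·1 + 7·3 + 8·8 = 88
‖A‖ = √122 = 11.0454, ‖B‖ = √74 = 8.6023
cos = 88/(√122·√74) = 88/√9028 = 0.9262

0.9262


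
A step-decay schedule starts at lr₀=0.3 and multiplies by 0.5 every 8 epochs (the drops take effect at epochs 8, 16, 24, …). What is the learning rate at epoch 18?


n_drops = ⌊18/8⌋ = 2
lr = 0.3·0.5^2 = 0.3·0.25 = 0.075

0.075


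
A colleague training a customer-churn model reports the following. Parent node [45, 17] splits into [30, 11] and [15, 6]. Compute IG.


Parent = [45, 17], H_parent = 0.8474
H_left = 0.839 (n=41), H_right = 0.8631 (n=21)
H_children = (41/62)·0.839 + (21/62)·0.8631 = 0.8472
IG = 0.8474 - 0.8472 = 0.0002

0.0002


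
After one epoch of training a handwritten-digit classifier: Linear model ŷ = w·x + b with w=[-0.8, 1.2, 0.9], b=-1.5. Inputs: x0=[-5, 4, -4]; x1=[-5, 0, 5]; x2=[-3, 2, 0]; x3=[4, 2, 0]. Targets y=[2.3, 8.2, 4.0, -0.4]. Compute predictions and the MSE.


ŷ0 = (-0.8)·(-5) + (1.2)·(4) + (0.9)·(-4) - 1.5 = 3.7
ŷ1 = (-0.8)·(-5) + (1.2)·(0) + (0.9)·(5) - 1.5 = 7.0
ŷ2 = (-0.8)·(-3) + (1.2)·(2) + (0.9)·(0) - 1.5 = 3.3
ŷ3 = (-0.8)·(4) + (1.2)·(2) + (0.9)·(0) - 1.5 = -2.3
errors² = [1.96, 1.44, 0.49, 3.61]
MSE = 7.5000/4 = 1.875

1.875


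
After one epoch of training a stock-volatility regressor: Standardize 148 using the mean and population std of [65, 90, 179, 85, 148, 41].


μ = 101.3333, σ = 47.5488
z = (148 - 101.3333)/47.5488 = 0.9814

0.9814


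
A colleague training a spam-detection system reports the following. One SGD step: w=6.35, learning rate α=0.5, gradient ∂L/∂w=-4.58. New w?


w_new = w - α·∇
= 6.35 - 0.5·-4.58
= 6.35 + 2.29
= 8.64

8.64


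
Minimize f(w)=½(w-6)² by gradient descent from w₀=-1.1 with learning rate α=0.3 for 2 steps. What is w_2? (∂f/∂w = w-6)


step 1: grad = -1.1-6 = -7.1; w = -1.1 - 0.3·(-7.1) = 1.03
step 2: grad = 1.03-6 = -4.97; w = 1.03 - 0.3·(-4.97) = 2.521

2.521


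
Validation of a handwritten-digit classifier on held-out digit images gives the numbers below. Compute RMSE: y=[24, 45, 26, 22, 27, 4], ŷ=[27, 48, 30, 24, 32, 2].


MSE = 67/6 = 11.1667
RMSE = √(67/6) = 3.3417

3.3417


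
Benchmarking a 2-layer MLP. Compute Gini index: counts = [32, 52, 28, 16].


Probabilities: [32/128, 52/128, 28/128, 16/128] ≈ [0.25, 0.4062, 0.2188, 0.125]
Σpᵢ² = (1024 + 2704 + 784 + 256)/128² = 4768/16384
Gini = 1 - Σpᵢ² = 1 - 4768/16384 = 0.709

0.709


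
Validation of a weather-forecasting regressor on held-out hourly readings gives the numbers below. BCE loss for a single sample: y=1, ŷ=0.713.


BCE = -[y·ln(p) + (1-y)·ln(1-p)]
= -1·ln(0.713) - 0
= -ln(0.713) = 0.3383

0.3383


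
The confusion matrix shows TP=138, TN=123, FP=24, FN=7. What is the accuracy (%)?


Accuracy = (TP+TN)/(TP+TN+FP+FN)
= (138+123)/(292)
= 261/292 = 89.38%

89.38%


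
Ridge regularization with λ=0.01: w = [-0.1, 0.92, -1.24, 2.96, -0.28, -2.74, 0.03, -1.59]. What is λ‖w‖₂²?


‖w‖₂² = (-0.1)² + (0.92)² + (-1.24)² + (2.96)² + (-0.28)² + (-2.74)² + (0.03)² + (-1.59)²
     = 0.01 + 0.8464 + 1.5376 + 8.7616 + 0.0784 + 7.5076 + 0.0009 + 2.5281
     = 21.2706
λ·‖w‖₂² = 0.01·21.2706 = 0.212706

0.212706


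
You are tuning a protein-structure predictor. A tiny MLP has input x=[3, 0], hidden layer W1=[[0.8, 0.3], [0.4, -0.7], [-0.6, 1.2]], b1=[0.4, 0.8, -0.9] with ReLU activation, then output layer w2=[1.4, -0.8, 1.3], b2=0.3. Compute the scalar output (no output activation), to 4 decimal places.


z1[0] = (0.8)·(3) + (0.3)·(0) + 0.4 = 2.8
z1[1] = (0.4)·(3) + (-0.7)·(0) + 0.8 = 2.0
z1[2] = (-0.6)·(3) + (1.2)·(0) - 0.9 = -2.7
h = ReLU(z1) = [2.8, 2.0, 0.0]
output = (1.4)·(2.8) + (-0.8)·(2.0) + (1.3)·(0.0) + 0.3 = 2.62

2.62


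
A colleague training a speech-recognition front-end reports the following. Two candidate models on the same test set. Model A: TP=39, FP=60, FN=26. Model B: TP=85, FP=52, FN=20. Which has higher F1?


Model A: P=39/99=0.3939, R=39/65=0.6, F1=2PR/(P+R)=2TP/(2TP+FP+FN)=78/164=0.4756
Model B: P=85/137=0.6204, R=85/105=0.8095, F1=2PR/(P+R)=2TP/(2TP+FP+FN)=170/242=0.7025
0.4756 < 0.7025 → Model B

Model B


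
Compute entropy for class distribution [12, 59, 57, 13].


Probabilities: [12/141, 59/141, 57/141, 13/141] ≈ [0.0851, 0.4184, 0.4043, 0.0922]
H = -((12/141)·log₂(12/141) + (59/141)·log₂(59/141) + (57/141)·log₂(57/141) + (13/141)·log₂(13/141))
  = 1.6738 bits

1.6738 bits


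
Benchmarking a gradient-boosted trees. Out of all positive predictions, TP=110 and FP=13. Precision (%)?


Precision = TP/(TP+FP)
= 110/(110+13)
= 110/123 = 89.43%

89.43%


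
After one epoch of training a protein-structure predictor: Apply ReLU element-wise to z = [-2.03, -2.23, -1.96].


ReLU(-2.03) = max(0, -2.03) = 0.0
ReLU(-2.23) = max(0, -2.23) = 0.0
ReLU(-1.96) = max(0, -1.96) = 0.0
result = [0.0, 0.0, 0.0]

[0.0, 0.0, 0.0]


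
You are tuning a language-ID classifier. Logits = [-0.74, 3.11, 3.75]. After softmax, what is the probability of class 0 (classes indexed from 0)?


Exponentials: e^-0.74=0.4771, e^3.11=22.421, e^3.75=42.5211
Sum = 65.4192
Softmax = [0.0073, 0.3427, 0.65]
p[0] = 0.4771/65.4192 = 0.0073

0.0073


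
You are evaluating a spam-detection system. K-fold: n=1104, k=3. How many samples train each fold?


Fold size = 1104/3 = 368
Training per fold = 1104 - 368 = 736

736


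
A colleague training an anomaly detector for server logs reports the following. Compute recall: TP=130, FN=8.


Recall = TP/(TP+FN)
= 130/(130+8)
= 130/138 = 94.2%

94.2%


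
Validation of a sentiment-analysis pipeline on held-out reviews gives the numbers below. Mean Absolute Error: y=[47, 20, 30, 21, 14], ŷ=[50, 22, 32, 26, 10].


Absolute errors: |47-50|=3, |20-22|=2, |30-32|=2, |21-26|=5, |14-10|=4
Sum = 16
MAE = 16/5 = 16/5

16/5


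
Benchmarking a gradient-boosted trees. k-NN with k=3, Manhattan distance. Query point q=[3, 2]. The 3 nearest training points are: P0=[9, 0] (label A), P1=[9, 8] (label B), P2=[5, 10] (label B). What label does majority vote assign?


d(q,P0) = 8  (label A)
d(q,P1) = 12  (label B)
d(q,P2) = 10  (label B)
Votes: A=1, B=2
Majority → B

B


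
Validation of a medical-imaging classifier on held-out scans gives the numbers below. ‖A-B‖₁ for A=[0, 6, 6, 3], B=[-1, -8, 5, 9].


d = |0+ 1| + |6+ 8| + |6-5| + |3-9|
  = 1 + 14 + 1 + 6
  = 22

22


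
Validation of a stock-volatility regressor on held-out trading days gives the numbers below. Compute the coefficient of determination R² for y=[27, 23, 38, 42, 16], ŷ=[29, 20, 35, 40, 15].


ȳ = 29.2
SS_res = Σ(y-ŷ)² = 27
SS_tot = Σ(y-ȳ)² = 458.8
R² = 1 - SS_res/SS_tot = 1 - 0.0588 = 0.9412

0.9412


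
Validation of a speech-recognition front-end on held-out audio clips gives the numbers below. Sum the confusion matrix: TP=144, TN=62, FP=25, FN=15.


Total = TP + TN + FP + FN
= 144 + 62 + 25 + 15
= 246
(Predicted positive: 169, predicted negative: 77)

246


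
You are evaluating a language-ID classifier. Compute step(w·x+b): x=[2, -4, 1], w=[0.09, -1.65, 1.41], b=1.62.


z = (2)·(0.09) + (-4)·(-1.65) + (1)·(1.41) + 1.62
  = 9.81
step(z) = 1 (z≥0)

1


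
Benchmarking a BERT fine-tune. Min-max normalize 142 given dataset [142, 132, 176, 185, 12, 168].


min=12, max=185
(142-12)/(185-12) = 130/173 = 0.7514

0.7514


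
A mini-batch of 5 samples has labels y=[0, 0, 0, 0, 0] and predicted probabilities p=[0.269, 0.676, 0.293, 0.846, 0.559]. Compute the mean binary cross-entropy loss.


L[0] = -ln(1-0.269) = -ln(0.731) = 0.3133
L[1] = -ln(1-0.676) = -ln(0.324) = 1.127
L[2] = -ln(1-0.293) = -ln(0.707) = 0.3467
L[3] = -ln(1-0.846) = -ln(0.154) = 1.8708
L[4] = -ln(1-0.559) = -ln(0.441) = 0.8187
mean = (0.3133 + 1.127 + 0.3467 + 1.8708 + 0.8187)/5 = 0.8953

0.8953


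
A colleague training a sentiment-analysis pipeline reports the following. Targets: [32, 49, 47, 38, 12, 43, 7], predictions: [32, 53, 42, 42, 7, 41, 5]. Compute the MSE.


Squared errors: (32-32)²=0, (49-53)²=16, (47-42)²=25, (38-42)²=16, (12-7)²=25, (43-41)²=4, (7-5)²=4
Sum = 90
MSE = 90/7 = 90/7

90/7


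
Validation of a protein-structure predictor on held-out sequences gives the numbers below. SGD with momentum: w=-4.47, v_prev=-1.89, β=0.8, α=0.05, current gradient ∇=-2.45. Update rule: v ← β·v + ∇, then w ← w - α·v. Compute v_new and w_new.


v_new = 0.8·-1.89 - 2.45 = -1.512 - 2.45 = -3.962
w_new = -4.47 - 0.05·-3.962 = -4.47 + 0.1981 = -4.2719

v_new=-3.962, w_new=-4.2719


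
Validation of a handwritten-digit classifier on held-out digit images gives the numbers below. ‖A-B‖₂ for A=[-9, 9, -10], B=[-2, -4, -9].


d = √((-9+ 2)² + (9+ 4)² + (-10+ 9)²)
  = √(49 + 169 + 1)
  = √219 = 14.7986

14.7986


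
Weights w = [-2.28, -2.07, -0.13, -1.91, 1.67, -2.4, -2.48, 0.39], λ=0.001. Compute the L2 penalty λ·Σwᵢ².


‖w‖₂² = (-2.28)² + (-2.07)² + (-0.13)² + (-1.91)² + (1.67)² + (-2.4)² + (-2.48)² + (0.39)²
     = 5.1984 + 4.2849 + 0.0169 + 3.6481 + 2.7889 + 5.76 + 6.1504 + 0.1521
     = 27.9997
λ·‖w‖₂² = 0.001·27.9997 = 0.028

0.028


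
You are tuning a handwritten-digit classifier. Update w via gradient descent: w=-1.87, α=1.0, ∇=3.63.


w_new = w - α·∇
= -1.87 - 1.0·3.63
= -1.87 - 3.63
= -5.5

-5.5


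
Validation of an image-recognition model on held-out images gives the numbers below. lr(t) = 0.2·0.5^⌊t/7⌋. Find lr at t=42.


n_drops = ⌊42/7⌋ = 6
lr = 0.2·0.5^6 = 0.2·0.015625 = 0.003125

0.003125


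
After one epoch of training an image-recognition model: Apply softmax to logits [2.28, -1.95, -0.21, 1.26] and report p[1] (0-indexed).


Exponentials: e^2.28=9.7767, e^-1.95=0.1423, e^-0.21=0.8106, e^1.26=3.5254
Sum = 14.255
Softmax = [0.6858, 0.01, 0.0569, 0.2473]
p[1] = 0.1423/14.255 = 0.01

0.01


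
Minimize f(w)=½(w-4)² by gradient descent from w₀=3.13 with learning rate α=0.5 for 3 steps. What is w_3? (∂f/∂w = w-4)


step 1: grad = 3.13-4 = -0.87; w = 3.13 - 0.5·(-0.87) = 3.565
step 2: grad = 3.565-4 = -0.435; w = 3.565 - 0.5·(-0.435) = 3.7825
step 3: grad = 3.7825-4 = -0.2175; w = 3.7825 - 0.5·(-0.2175) = 3.89125

3.89125


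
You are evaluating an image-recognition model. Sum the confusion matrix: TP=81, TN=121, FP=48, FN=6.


Total = TP + TN + FP + FN
= 81 + 121 + 48 + 6
= 256
(Predicted positive: 129, predicted negative: 127)

256


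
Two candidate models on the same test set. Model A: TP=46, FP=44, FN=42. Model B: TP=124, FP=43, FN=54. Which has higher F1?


Model A: P=46/90=0.5111, R=46/88=0.5227, F1=2PR/(P+R)=2TP/(2TP+FP+FN)=92/178=0.5169
Model B: P=124/167=0.7425, R=124/178=0.6966, F1=2PR/(P+R)=2TP/(2TP+FP+FN)=248/345=0.7188
0.5169 < 0.7188 → Model B

Model B


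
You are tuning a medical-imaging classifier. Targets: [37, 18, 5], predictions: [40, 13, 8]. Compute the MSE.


Squared errors: (37-40)²=9, (18-13)²=25, (5-8)²=9
Sum = 43
MSE = 43/3 = 43/3

43/3


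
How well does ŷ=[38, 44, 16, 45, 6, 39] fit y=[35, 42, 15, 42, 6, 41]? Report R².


ȳ = 30.1667
SS_res = Σ(y-ŷ)² = 27
SS_tot = Σ(y-ȳ)² = 1234.83
R² = 1 - SS_res/SS_tot = 1 - 0.0219 = 0.9781

0.9781


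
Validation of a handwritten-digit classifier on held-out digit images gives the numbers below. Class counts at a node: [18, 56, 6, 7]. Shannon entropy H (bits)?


Probabilities: [18/87, 56/87, 6/87, 7/87] ≈ [0.2069, 0.6437, 0.069, 0.0805]
H = -((18/87)·log₂(18/87) + (56/87)·log₂(56/87) + (6/87)·log₂(6/87) + (7/87)·log₂(7/87))
  = 1.438 bits

1.438 bits


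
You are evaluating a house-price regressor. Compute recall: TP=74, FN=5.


Recall = TP/(TP+FN)
= 74/(74+5)
= 74/79 = 93.67%

93.67%


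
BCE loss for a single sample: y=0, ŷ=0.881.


BCE = -[y·ln(p) + (1-y)·ln(1-p)]
= -0 - 1·ln(1-0.881)
= -ln(0.119) = 2.1286

2.1286


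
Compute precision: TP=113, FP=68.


Precision = TP/(TP+FP)
= 113/(113+68)
= 113/181 = 62.43%

62.43%


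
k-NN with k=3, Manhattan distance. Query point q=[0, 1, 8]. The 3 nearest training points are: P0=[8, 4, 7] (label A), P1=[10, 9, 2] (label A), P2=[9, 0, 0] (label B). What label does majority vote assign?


d(q,P0) = 12  (label A)
d(q,P1) = 24  (label A)
d(q,P2) = 18  (label B)
Votes: A=2, B=1
Majority → A

A


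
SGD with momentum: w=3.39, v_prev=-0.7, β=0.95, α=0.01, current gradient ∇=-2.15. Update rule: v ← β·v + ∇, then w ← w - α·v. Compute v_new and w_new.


v_new = 0.95·-0.7 - 2.15 = -0.665 - 2.15 = -2.815
w_new = 3.39 - 0.01·-2.815 = 3.39 + 0.02815 = 3.41815

v_new=-2.815, w_new=3.41815


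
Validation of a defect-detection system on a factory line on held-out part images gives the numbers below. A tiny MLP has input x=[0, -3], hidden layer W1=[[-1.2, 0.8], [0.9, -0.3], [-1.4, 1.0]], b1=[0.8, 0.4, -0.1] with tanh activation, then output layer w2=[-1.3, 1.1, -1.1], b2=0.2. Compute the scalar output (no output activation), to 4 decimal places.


z1[0] = (-1.2)·(0) + (0.8)·(-3) + 0.8 = -1.6
z1[1] = (0.9)·(0) + (-0.3)·(-3) + 0.4 = 1.3
z1[2] = (-1.4)·(0) + (1.0)·(-3) - 0.1 = -3.1
h = tanh(z1) = [-0.9217, 0.8617, -0.9959]
output = (-1.3)·(-0.9217) + (1.1)·(0.8617) + (-1.1)·(-0.9959) + 0.2 = 3.4416

3.4416


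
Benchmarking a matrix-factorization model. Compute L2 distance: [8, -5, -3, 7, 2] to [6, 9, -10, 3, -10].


d = √((8-6)² + (-5-9)² + (-3+ 10)² + (7-3)² + (2+ 10)²)
  = √(4 + 196 + 49 + 16 + 144)
  = √409 = 20.2237

20.2237


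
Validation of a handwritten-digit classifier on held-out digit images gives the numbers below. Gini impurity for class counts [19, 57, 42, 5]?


Probabilities: [19/123, 57/123, 42/123, 5/123] ≈ [0.1545, 0.4634, 0.3415, 0.0407]
Σpᵢ² = (361 + 3249 + 1764 + 25)/123² = 5399/15129
Gini = 1 - Σpᵢ² = 1 - 5399/15129 = 0.6431

0.6431


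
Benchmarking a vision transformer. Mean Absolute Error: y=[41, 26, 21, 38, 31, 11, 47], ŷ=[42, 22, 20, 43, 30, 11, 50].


Absolute errors: |41-42|=1, |26-22|=4, |21-20|=1, |38-43|=5, |31-30|=1, |11-11|=0, |47-50|=3
Sum = 15
MAE = 15/7 = 15/7

15/7


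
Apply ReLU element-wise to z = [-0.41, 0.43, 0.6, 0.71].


ReLU(-0.41) = max(0, -0.41) = 0.0
ReLU(0.43) = max(0, 0.43) = 0.43
ReLU(0.6) = max(0, 0.6) = 0.6
ReLU(0.71) = max(0, 0.71) = 0.71
result = [0.0, 0.43, 0.6, 0.71]

[0.0, 0.43, 0.6, 0.71]


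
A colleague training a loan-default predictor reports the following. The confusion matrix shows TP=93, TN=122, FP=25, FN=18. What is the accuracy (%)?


Accuracy = (TP+TN)/(TP+TN+FP+FN)
= (93+122)/(258)
= 215/258 = 83.33%

83.33%


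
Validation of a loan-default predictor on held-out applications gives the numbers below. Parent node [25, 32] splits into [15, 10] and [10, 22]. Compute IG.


Parent = [25, 32], H_parent = 0.9891
H_left = 0.971 (n=25), H_right = 0.896 (n=32)
H_children = (25/57)·0.971 + (32/57)·0.896 = 0.9289
IG = 0.9891 - 0.9289 = 0.0602

0.0602


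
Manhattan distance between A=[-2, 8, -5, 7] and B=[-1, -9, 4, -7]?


d = |-2+ 1| + |8+ 9| + |-5-4| + |7+ 7|
  = 1 + 17 + 9 + 14
  = 41

41


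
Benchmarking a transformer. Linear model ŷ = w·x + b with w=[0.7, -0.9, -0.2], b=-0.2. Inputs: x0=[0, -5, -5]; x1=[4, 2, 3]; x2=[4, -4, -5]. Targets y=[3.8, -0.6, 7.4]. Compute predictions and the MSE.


ŷ0 = (0.7)·(0) + (-0.9)·(-5) + (-0.2)·(-5) - 0.2 = 5.3
ŷ1 = (0.7)·(4) + (-0.9)·(2) + (-0.2)·(3) - 0.2 = 0.2
ŷ2 = (0.7)·(4) + (-0.9)·(-4) + (-0.2)·(-5) - 0.2 = 7.2
errors² = [2.25, 0.64, 0.04]
MSE = 2.9300/3 = 0.9767

0.9767


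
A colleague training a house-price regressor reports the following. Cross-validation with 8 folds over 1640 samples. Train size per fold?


Fold size = 1640/8 = 205
Training per fold = 1640 - 205 = 1435

1435


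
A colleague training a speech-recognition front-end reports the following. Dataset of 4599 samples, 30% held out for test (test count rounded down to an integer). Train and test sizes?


Test = ⌊4599·30/100⌋ = 1379
Train = 4599 - 1379 = 3220

Train: 3220, Test: 1379


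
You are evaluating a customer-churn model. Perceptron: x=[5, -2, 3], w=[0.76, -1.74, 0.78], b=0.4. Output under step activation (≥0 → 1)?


z = (5)·(0.76) + (-2)·(-1.74) + (3)·(0.78) + 0.4
  = 10.02
step(z) = 1 (z≥0)

1


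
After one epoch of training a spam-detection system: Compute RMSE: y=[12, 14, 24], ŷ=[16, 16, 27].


MSE = 29/3 = 9.6667
RMSE = √(29/3) = 3.1091

3.1091


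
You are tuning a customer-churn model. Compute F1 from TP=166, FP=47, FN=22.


Precision = 166/213 = 0.7793
Recall = 166/188 = 0.883
F1 = 2·P·R/(P+R) = 2·TP/(2·TP+FP+FN) = 332/(332+47+22) = 332/401 = 0.8279

0.8279


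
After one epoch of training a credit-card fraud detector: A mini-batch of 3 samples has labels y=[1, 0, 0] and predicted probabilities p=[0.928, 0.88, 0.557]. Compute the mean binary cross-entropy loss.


L[0] = -ln(0.928) = 0.0747
L[1] = -ln(1-0.88) = -ln(0.12) = 2.1203
L[2] = -ln(1-0.557) = -ln(0.443) = 0.8142
mean = (0.0747 + 2.1203 + 0.8142)/3 = 1.0031

1.0031


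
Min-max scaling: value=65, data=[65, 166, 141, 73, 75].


min=65, max=166
(65-65)/(166-65) = 0/101 = 0.0

0.0


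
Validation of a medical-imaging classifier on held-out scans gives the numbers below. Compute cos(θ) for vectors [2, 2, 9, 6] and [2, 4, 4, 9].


A·B = 2·2 + 2·4 + 9·4 + 6·9 = 102
‖A‖ = √125 = 11.1803, ‖B‖ = √117 = 10.8167
cos = 102/(√125·√117) = 102/√14625 = 0.8434

0.8434


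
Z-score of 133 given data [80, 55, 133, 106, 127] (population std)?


μ = 100.2, σ = 29.2534
z = (133 - 100.2)/29.2534 = 1.1212

1.1212


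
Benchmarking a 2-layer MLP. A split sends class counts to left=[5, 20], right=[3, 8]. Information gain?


Parent = [8, 28], H_parent = 0.7642
H_left = 0.7219 (n=25), H_right = 0.8454 (n=11)
H_children = (25/36)·0.7219 + (11/36)·0.8454 = 0.7596
IG = 0.7642 - 0.7596 = 0.0046

0.0046


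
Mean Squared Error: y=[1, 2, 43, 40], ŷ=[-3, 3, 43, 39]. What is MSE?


Squared errors: (1+ 3)²=16, (2-3)²=1, (43-43)²=0, (40-39)²=1
Sum = 18
MSE = 18/4 = 9/2

9/2


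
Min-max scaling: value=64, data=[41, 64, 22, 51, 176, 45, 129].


min=22, max=176
(64-22)/(176-22) = 42/154 = 0.2727

0.2727


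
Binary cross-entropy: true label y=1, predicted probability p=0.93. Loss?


BCE = -[y·ln(p) + (1-y)·ln(1-p)]
= -1·ln(0.93) - 0
= -ln(0.93) = 0.0726

0.0726


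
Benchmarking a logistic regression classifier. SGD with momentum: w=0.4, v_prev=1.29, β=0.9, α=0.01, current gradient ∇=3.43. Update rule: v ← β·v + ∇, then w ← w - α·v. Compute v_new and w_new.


v_new = 0.9·1.29 + 3.43 = 1.161 + 3.43 = 4.591
w_new = 0.4 - 0.01·4.591 = 0.4 - 0.04591 = 0.35409

v_new=4.591, w_new=0.35409


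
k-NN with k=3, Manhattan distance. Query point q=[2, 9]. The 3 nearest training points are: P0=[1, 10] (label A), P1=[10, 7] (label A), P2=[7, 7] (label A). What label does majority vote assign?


d(q,P0) = 2  (label A)
d(q,P1) = 10  (label A)
d(q,P2) = 7  (label A)
Votes: A=3, B=0
Majority → A

A


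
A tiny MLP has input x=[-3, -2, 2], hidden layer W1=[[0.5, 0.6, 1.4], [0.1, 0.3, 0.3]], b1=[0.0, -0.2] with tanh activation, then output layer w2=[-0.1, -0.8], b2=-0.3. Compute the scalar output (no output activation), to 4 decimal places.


z1[0] = (0.5)·(-3) + (0.6)·(-2) + (1.4)·(2) + 0.0 = 0.1
z1[1] = (0.1)·(-3) + (0.3)·(-2) + (0.3)·(2) - 0.2 = -0.5
h = tanh(z1) = [0.0997, -0.4621]
output = (-0.1)·(0.0997) + (-0.8)·(-0.4621) - 0.3 = 0.0597

0.0597


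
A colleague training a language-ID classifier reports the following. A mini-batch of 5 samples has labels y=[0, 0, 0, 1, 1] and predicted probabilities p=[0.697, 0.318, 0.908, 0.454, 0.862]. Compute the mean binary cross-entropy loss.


L[0] = -ln(1-0.697) = -ln(0.303) = 1.194
L[1] = -ln(1-0.318) = -ln(0.682) = 0.3827
L[2] = -ln(1-0.908) = -ln(0.092) = 2.386
L[3] = -ln(0.454) = 0.7897
L[4] = -ln(0.862) = 0.1485
mean = (1.194 + 0.3827 + 2.386 + 0.7897 + 0.1485)/5 = 0.9802

0.9802


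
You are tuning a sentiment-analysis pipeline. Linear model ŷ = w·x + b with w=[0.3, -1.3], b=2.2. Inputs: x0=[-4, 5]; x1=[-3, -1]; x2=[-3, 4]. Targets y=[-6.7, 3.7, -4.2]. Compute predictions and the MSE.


ŷ0 = (0.3)·(-4) + (-1.3)·(5) + 2.2 = -5.5
ŷ1 = (0.3)·(-3) + (-1.3)·(-1) + 2.2 = 2.6
ŷ2 = (0.3)·(-3) + (-1.3)·(4) + 2.2 = -3.9
errors² = [1.44, 1.21, 0.09]
MSE = 2.7400/3 = 0.9133

0.9133


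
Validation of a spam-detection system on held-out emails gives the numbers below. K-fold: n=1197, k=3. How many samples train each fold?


Fold size = 1197/3 = 399
Training per fold = 1197 - 399 = 798

798


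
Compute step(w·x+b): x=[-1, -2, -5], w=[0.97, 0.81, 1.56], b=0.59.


z = (-1)·(0.97) + (-2)·(0.81) + (-5)·(1.56) + 0.59
  = -9.8
step(z) = 0 (z<0)

0


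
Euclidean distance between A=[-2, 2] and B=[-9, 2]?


d = √((-2+ 9)² + (2-2)²)
  = √(49 + 0)
  = √49 = 7.0

7.0


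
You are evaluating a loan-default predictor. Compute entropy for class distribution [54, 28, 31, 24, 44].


Probabilities: [54/181, 28/181, 31/181, 24/181, 44/181] ≈ [0.2983, 0.1547, 0.1713, 0.1326, 0.2431]
H = -((54/181)·log₂(54/181) + (28/181)·log₂(28/181) + (31/181)·log₂(31/181) + (24/181)·log₂(24/181) + (44/181)·log₂(44/181))
  = 2.2556 bits

2.2556 bits


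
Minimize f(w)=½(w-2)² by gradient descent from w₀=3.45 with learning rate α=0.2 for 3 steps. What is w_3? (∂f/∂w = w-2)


step 1: grad = 3.45-2 = 1.45; w = 3.45 - 0.2·(1.45) = 3.16
step 2: grad = 3.16-2 = 1.16; w = 3.16 - 0.2·(1.16) = 2.928
step 3: grad = 2.928-2 = 0.928; w = 2.928 - 0.2·(0.928) = 2.7424

2.7424


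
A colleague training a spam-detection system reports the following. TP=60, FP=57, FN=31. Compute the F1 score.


Precision = 60/117 = 0.5128
Recall = 60/91 = 0.6593
F1 = 2·P·R/(P+R) = 2·TP/(2·TP+FP+FN) = 120/(120+57+31) = 120/208 = 0.5769

0.5769


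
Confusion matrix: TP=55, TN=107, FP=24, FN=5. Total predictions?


Total = TP + TN + FP + FN
= 55 + 107 + 24 + 5
= 191
(Predicted positive: 79, predicted negative: 112)

191


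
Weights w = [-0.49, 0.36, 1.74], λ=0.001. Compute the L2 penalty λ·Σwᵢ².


‖w‖₂² = (-0.49)² + (0.36)² + (1.74)²
     = 0.2401 + 0.1296 + 3.0276
     = 3.3973
λ·‖w‖₂² = 0.001·3.3973 = 0.003397

0.003397


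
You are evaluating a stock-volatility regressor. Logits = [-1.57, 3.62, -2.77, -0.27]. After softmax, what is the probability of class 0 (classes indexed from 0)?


Exponentials: e^-1.57=0.208, e^3.62=37.3376, e^-2.77=0.0627, e^-0.27=0.7634
Sum = 38.3717
Softmax = [0.0054, 0.9731, 0.0016, 0.0199]
p[0] = 0.208/38.3717 = 0.0054

0.0054


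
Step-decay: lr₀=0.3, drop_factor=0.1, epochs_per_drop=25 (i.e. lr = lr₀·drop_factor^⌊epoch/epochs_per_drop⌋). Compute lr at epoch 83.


n_drops = ⌊83/25⌋ = 3
lr = 0.3·0.1^3 = 0.3·0.001 = 0.0003

0.0003


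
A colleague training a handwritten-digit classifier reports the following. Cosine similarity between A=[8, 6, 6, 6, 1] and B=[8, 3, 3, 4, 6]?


A·B = 8·8 + 6·3 + 6·3 + 6·4 + 1·6 = 130
‖A‖ = √173 = 13.1529, ‖B‖ = √134 = 11.5758
cos = 130/(√173·√134) = 130/√23182 = 0.8538

0.8538


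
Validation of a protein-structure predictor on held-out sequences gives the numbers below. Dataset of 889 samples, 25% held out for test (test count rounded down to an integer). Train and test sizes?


Test = ⌊889·25/100⌋ = 222
Train = 889 - 222 = 667

Train: 667, Test: 222


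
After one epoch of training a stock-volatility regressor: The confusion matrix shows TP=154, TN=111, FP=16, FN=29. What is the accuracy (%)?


Accuracy = (TP+TN)/(TP+TN+FP+FN)
= (154+111)/(310)
= 265/310 = 85.48%

85.48%


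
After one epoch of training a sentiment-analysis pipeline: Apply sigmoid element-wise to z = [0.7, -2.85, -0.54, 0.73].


σ(0.7) = 1/(1+e^-0.7) = 0.6682
σ(-2.85) = 1/(1+e^2.85) = 0.0547
σ(-0.54) = 1/(1+e^0.54) = 0.3682
σ(0.73) = 1/(1+e^-0.73) = 0.6748
result = [0.6682, 0.0547, 0.3682, 0.6748]

[0.6682, 0.0547, 0.3682, 0.6748]


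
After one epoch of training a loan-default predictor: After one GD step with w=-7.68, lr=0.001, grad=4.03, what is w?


w_new = w - α·∇
= -7.68 - 0.001·4.03
= -7.68 - 0.00403
= -7.68403

-7.68403


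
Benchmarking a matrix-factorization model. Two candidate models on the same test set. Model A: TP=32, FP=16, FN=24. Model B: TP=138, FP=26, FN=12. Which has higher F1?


Model A: P=32/48=0.6667, R=32/56=0.5714, F1=2PR/(P+R)=2TP/(2TP+FP+FN)=64/104=0.6154
Model B: P=138/164=0.8415, R=138/150=0.92, F1=2PR/(P+R)=2TP/(2TP+FP+FN)=276/314=0.879
0.6154 < 0.879 → Model B

Model B


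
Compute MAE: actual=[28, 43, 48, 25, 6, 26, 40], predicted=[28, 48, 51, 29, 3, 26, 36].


Absolute errors: |28-28|=0, |43-48|=5, |48-51|=3, |25-29|=4, |6-3|=3, |26-26|=0, |40-36|=4
Sum = 19
MAE = 19/7 = 19/7

19/7


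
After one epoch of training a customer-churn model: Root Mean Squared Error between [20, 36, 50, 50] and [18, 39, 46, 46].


MSE = 45/4 = 11.25
RMSE = √(45/4) = 3.3541

3.3541


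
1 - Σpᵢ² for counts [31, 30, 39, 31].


Probabilities: [31/131, 30/131, 39/131, 31/131] ≈ [0.2366, 0.229, 0.2977, 0.2366]
Σpᵢ² = (961 + 900 + 1521 + 961)/131² = 4343/17161
Gini = 1 - Σpᵢ² = 1 - 4343/17161 = 0.7469

0.7469


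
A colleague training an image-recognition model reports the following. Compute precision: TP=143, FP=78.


Precision = TP/(TP+FP)
= 143/(143+78)
= 143/221 = 64.71%

64.71%


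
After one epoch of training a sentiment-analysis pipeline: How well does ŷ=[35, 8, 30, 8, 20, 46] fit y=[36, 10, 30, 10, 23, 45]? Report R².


ȳ = 25.6667
SS_res = Σ(y-ŷ)² = 19
SS_tot = Σ(y-ȳ)² = 997.33
R² = 1 - SS_res/SS_tot = 1 - 0.0191 = 0.9809

0.9809


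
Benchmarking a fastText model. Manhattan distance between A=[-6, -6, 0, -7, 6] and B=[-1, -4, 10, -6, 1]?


d = |-6+ 1| + |-6+ 4| + |0-10| + |-7+ 6| + |6-1|
  = 5 + 2 + 10 + 1 + 5
  = 23

23


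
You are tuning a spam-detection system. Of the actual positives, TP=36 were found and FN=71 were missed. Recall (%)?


Recall = TP/(TP+FN)
= 36/(36+71)
= 36/107 = 33.64%

33.64%


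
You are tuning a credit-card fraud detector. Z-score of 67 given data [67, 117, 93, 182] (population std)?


μ = 114.75, σ = 42.6637
z = (67 - 114.75)/42.6637 = -1.1192

-1.1192


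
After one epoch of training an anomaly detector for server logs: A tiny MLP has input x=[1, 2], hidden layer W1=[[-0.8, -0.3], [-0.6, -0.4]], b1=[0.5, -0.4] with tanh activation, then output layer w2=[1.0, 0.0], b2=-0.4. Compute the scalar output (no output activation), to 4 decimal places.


z1[0] = (-0.8)·(1) + (-0.3)·(2) + 0.5 = -0.9
z1[1] = (-0.6)·(1) + (-0.4)·(2) - 0.4 = -1.8
h = tanh(z1) = [-0.7163, -0.9468]
output = (1.0)·(-0.7163) + (0.0)·(-0.9468) - 0.4 = -1.1163

-1.1163


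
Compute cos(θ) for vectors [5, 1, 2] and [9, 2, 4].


A·B = 5·9 + 1·2 + 2·4 = 55
‖A‖ = √30 = 5.4772, ‖B‖ = √101 = 10.0499
cos = 55/(√30·√101) = 55/√3030 = 0.9992

0.9992


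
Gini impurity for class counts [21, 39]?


Probabilities: [21/60, 39/60] ≈ [0.35, 0.65]
Σpᵢ² = (441 + 1521)/60² = 1962/3600
Gini = 1 - Σpᵢ² = 1 - 1962/3600 = 0.455

0.455


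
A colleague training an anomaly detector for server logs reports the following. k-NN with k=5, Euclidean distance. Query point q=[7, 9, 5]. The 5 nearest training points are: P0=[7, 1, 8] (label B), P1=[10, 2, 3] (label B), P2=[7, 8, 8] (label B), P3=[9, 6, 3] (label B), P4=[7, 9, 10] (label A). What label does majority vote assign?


d(q,P0) = 8.544  (label B)
d(q,P1) = 7.874  (label B)
d(q,P2) = 3.1623  (label B)
d(q,P3) = 4.1231  (label B)
d(q,P4) = 5.0  (label A)
Votes: A=1, B=4
Majority → B

B


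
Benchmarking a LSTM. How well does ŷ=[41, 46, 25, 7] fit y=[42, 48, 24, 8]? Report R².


ȳ = 30.5
SS_res = Σ(y-ŷ)² = 7
SS_tot = Σ(y-ȳ)² = 987
R² = 1 - SS_res/SS_tot = 1 - 0.0071 = 0.9929

0.9929


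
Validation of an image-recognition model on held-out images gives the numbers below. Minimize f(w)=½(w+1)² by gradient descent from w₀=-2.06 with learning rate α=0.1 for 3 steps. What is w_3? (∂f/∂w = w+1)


step 1: grad = -2.06+1 = -1.06; w = -2.06 - 0.1·(-1.06) = -1.954
step 2: grad = -1.954+1 = -0.954; w = -1.954 - 0.1·(-0.954) = -1.8586
step 3: grad = -1.8586+1 = -0.8586; w = -1.8586 - 0.1·(-0.8586) = -1.77274

-1.77274


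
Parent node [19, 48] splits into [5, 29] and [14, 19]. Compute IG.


Parent = [19, 48], H_parent = 0.8603
H_left = 0.6024 (n=34), H_right = 0.9834 (n=33)
H_children = (34/67)·0.6024 + (33/67)·0.9834 = 0.7901
IG = 0.8603 - 0.7901 = 0.0702

0.0702


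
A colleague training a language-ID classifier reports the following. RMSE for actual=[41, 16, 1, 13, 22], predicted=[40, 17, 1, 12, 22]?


MSE = 3/5 = 0.6
RMSE = √(3/5) = 0.7746

0.7746


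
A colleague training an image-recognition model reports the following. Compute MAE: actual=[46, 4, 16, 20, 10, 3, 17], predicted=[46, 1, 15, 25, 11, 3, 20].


Absolute errors: |46-46|=0, |4-1|=3, |16-15|=1, |20-25|=5, |10-11|=1, |3-3|=0, |17-20|=3
Sum = 13
MAE = 13/7 = 13/7

13/7


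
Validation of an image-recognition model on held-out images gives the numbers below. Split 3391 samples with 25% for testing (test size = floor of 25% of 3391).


Test = ⌊3391·25/100⌋ = 847
Train = 3391 - 847 = 2544

Train: 2544, Test: 847


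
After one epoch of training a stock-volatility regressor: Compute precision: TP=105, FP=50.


Precision = TP/(TP+FP)
= 105/(105+50)
= 105/155 = 67.74%

67.74%


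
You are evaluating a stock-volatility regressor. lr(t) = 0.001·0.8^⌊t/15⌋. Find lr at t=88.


n_drops = ⌊88/15⌋ = 5
lr = 0.001·0.8^5 = 0.001·0.32768 = 0.00032768

0.00032768


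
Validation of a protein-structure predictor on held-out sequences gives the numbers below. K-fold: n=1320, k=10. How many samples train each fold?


Fold size = 1320/10 = 132
Training per fold = 1320 - 132 = 1188

1188


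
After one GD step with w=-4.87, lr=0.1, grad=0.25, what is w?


w_new = w - α·∇
= -4.87 - 0.1·0.25
= -4.87 - 0.025
= -4.895

-4.895


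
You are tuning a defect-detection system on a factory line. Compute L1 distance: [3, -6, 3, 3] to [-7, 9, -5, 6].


d = |3+ 7| + |-6-9| + |3+ 5| + |3-6|
  = 10 + 15 + 8 + 3
  = 36

36


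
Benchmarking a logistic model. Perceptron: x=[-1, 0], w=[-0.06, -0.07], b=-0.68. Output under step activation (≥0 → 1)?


z = (-1)·(-0.06) + (0)·(-0.07) - 0.68
  = -0.62
step(z) = 0 (z<0)

0


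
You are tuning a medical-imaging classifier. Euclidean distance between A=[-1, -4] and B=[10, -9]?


d = √((-1-10)² + (-4+ 9)²)
  = √(121 + 25)
  = √146 = 12.083

12.083


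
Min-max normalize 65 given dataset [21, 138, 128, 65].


min=21, max=138
(65-21)/(138-21) = 44/117 = 0.3761

0.3761


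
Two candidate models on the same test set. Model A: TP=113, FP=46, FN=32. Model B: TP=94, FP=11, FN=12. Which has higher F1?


Model A: P=113/159=0.7107, R=113/145=0.7793, F1=2PR/(P+R)=2TP/(2TP+FP+FN)=226/304=0.7434
Model B: P=94/105=0.8952, R=94/106=0.8868, F1=2PR/(P+R)=2TP/(2TP+FP+FN)=188/211=0.891
0.7434 < 0.891 → Model B

Model B


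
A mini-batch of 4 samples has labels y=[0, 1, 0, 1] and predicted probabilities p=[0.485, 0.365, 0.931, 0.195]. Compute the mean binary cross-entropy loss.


L[0] = -ln(1-0.485) = -ln(0.515) = 0.6636
L[1] = -ln(0.365) = 1.0079
L[2] = -ln(1-0.931) = -ln(0.069) = 2.6736
L[3] = -ln(0.195) = 1.6348
mean = (0.6636 + 1.0079 + 2.6736 + 1.6348)/4 = 1.495

1.495


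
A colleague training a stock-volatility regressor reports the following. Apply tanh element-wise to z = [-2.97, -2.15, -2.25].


tanh(-2.97) = -0.9947
tanh(-2.15) = -0.9732
tanh(-2.25) = -0.978
result = [-0.9947, -0.9732, -0.978]

[-0.9947, -0.9732, -0.978]


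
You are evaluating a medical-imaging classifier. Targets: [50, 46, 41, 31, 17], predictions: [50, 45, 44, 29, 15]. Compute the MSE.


Squared errors: (50-50)²=0, (46-45)²=1, (41-44)²=9, (31-29)²=4, (17-15)²=4
Sum = 18
MSE = 18/5 = 18/5

18/5


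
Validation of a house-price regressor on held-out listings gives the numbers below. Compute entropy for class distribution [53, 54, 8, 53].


Probabilities: [53/168, 54/168, 8/168, 53/168] ≈ [0.3155, 0.3214, 0.0476, 0.3155]
H = -((53/168)·log₂(53/168) + (54/168)·log₂(54/168) + (8/168)·log₂(8/168) + (53/168)·log₂(53/168))
  = 1.7856 bits

1.7856 bits


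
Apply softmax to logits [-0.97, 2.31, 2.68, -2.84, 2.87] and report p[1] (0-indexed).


Exponentials: e^-0.97=0.3791, e^2.31=10.0744, e^2.68=14.5851, e^-2.84=0.0584, e^2.87=17.637
Sum = 42.734
Softmax = [0.0089, 0.2357, 0.3413, 0.0014, 0.4127]
p[1] = 10.0744/42.734 = 0.2357

0.2357


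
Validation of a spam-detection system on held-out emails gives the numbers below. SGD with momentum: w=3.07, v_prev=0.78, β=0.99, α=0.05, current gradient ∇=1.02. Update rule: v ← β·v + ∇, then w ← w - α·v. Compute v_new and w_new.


v_new = 0.99·0.78 + 1.02 = 0.7722 + 1.02 = 1.7922
w_new = 3.07 - 0.05·1.7922 = 3.07 - 0.08961 = 2.98039

v_new=1.7922, w_new=2.98039


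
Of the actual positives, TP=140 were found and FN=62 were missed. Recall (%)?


Recall = TP/(TP+FN)
= 140/(140+62)
= 140/202 = 69.31%

69.31%


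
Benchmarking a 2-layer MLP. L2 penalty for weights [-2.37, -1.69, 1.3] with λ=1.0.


‖w‖₂² = (-2.37)² + (-1.69)² + (1.3)²
     = 5.6169 + 2.8561 + 1.69
     = 10.163
λ·‖w‖₂² = 1.0·10.163 = 10.163

10.163


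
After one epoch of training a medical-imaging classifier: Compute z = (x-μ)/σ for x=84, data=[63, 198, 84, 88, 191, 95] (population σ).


μ = 119.8333, σ = 53.7259
z = (84 - 119.8333)/53.7259 = -0.667

-0.667


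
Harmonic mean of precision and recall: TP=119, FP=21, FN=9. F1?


Precision = 119/140 = 0.85
Recall = 119/128 = 0.9297
F1 = 2·P·R/(P+R) = 2·TP/(2·TP+FP+FN) = 238/(238+21+9) = 238/268 = 0.8881

0.8881


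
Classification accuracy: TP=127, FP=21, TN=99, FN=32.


Accuracy = (TP+TN)/(TP+TN+FP+FN)
= (127+99)/(279)
= 226/279 = 81.0%

81.0%


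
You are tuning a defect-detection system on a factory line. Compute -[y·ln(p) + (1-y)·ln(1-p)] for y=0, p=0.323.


BCE = -[y·ln(p) + (1-y)·ln(1-p)]
= -0 - 1·ln(1-0.323)
= -ln(0.677) = 0.3901

0.3901


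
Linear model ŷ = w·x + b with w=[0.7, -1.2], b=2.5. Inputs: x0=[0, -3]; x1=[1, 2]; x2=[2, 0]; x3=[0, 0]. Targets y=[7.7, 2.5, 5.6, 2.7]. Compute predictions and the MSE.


ŷ0 = (0.7)·(0) + (-1.2)·(-3) + 2.5 = 6.1
ŷ1 = (0.7)·(1) + (-1.2)·(2) + 2.5 = 0.8
ŷ2 = (0.7)·(2) + (-1.2)·(0) + 2.5 = 3.9
ŷ3 = (0.7)·(0) + (-1.2)·(0) + 2.5 = 2.5
errors² = [2.56, 2.89, 2.89, 0.04]
MSE = 8.3800/4 = 2.095

2.095
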